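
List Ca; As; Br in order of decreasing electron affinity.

Atoms with high Z_eff and room in the valence shell (especially the halogens) have the most exothermic electron affinities.
All lie in period 4, so electron affinity increases left to right.
So from highest to lowest: Br > As > Ca.

Br > As > Ca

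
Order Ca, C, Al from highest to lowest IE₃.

Ca > C > Al

IE_3 is the cost of taking one more electron from the +2 cation: Ca²⁺ is the bare [Ar] core; C²⁺ still has 2 valence electrons; Al²⁺ still has 1 valence electron.
Pulling an electron out of a noble-gas core costs far more than removing a remaining valence electron, so Ca sits at the high end of IE_3.
Valence configurations: C²⁺ [He]2s², Al²⁺ [Ne]3s¹.
The numbers (kJ/mol): Ca 4912, C 4620, Al 2745.
Overall IE_3 order: Al < C < Ca.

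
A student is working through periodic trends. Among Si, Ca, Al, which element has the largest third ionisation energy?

The third ionization energy removes an electron from the +2 ion. For each element: Si²⁺ still has 2 valence electrons; Ca²⁺ is the bare [Ar] core; Al²⁺ still has 1 valence electron.
Breaking into a closed-shell core is much more expensive than removing a leftover valence electron — Ca has the largest IE_3 here.
Valence configurations: Si²⁺ [Ne]3s², Al²⁺ [Ne]3s¹.
The numbers (kJ/mol): Si 3232, Ca 4912, Al 2745.
Hence IE_3: Al < Si < Ca.

Ca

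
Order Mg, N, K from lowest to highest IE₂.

Mg < N < K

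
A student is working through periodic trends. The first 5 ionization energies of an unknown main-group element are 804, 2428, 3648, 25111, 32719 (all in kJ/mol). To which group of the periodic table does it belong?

Look for the largest jump between consecutive ionization energies: IE4/IE3 ≈ 6.9, far larger than any earlier ratio.
That jump marks the point where a core electron is being removed. So the atom has 3 valence electrons.
A main-group element with 3 valence electrons is in group 13.

Group 13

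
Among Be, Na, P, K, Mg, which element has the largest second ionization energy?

Na

IE_2 is the cost of taking one more electron from the +1 cation: Be⁺ still has 1 valence electron; Na⁺ is the bare [Ne] core; P⁺ still has 4 valence electrons; K⁺ is the bare [Ar] core; Mg⁺ still has 1 valence electron.
Pulling an electron out of a noble-gas core costs far more than removing a remaining valence electron, so K and Na sit at the high end of IE_2.
Valence configurations: Be⁺ [He]2s¹, P⁺ [Ne]3s²3p², Mg⁺ [Ne]3s¹.
The numbers (kJ/mol): Be 1757, Na 4562, P 1907, K 3052, Mg 1451.
Hence IE_2: Mg < Be < P < K < Na.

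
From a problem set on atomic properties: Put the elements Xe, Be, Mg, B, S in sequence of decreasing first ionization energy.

Xe > S > Be > B > Mg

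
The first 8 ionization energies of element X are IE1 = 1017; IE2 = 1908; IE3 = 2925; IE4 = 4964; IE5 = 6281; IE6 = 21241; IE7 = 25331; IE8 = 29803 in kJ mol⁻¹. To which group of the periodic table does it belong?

Group 15

Look for the largest jump between consecutive ionization energies: IE6/IE5 ≈ 3.4, far larger than any earlier ratio.
That jump marks the point where a core electron is being removed. So the atom has 5 valence electrons.
A main-group element with 5 valence electrons is in group 15.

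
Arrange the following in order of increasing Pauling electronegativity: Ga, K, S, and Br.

K, Ga, S, Br

S is in period 3, group 16; K is in period 4, group 1; Ga is in period 4, group 13; Br is in period 4, group 17.
EN rises left→right (higher Z_eff, smaller atoms) and falls top→bottom (larger, more shielded atoms).
Neither a single period nor a single group — weigh both effects.
Ga > K: Ga lies to the right of K in period 4, so the across-period effect alone puts Ga higher.
S > Ga: relative to Ga, both the across-period and down-group shifts push S's electronegativity up.
Br > S: the two effects oppose for this pair; the across-period effect wins (2.96 vs 2.58).
For reference (Pauling): S 2.58, K 0.82, Ga 1.81, Br 2.96.
So from lowest to highest: K < Ga < S < Br.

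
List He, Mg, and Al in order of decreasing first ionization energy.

Across a period the outer electron is held more tightly (higher IE₁); down a group it sits in a higher shell, more shielded, and comes off more easily.
Here both period and group differ, so the two effects have to be weighed against each other.
Mg > Al: this pair runs against the simple trend — see the exception note.
He > Mg: relative to Mg, both the across-period and down-group shifts push He's first ionization energy up.
Note the exception: Mg has a higher first ionization energy than Al, contrary to the simple trend — Al's single 3p electron is easier to remove than one from Mg's filled 3s².
Tabulated first ionization energy (kJ/mol): He 2372, Mg 738, Al 578.
So from highest to lowest: He > Mg > Al.

He, Mg, Al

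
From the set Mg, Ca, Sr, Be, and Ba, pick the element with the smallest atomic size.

Be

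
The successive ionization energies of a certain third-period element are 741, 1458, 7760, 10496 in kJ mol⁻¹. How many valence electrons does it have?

2

Look for the largest jump between consecutive ionization energies: IE3/IE2 ≈ 5.3, far larger than any earlier ratio.
That jump marks the point where a core electron is being removed. So the atom has 2 valence electrons.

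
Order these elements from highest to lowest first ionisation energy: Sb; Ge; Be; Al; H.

Across a period the outer electron is held more tightly (higher IE₁); down a group it sits in a higher shell, more shielded, and comes off more easily.
These sit on a diagonal, where the across-period and down-group effects partly cancel.
Ge > Al: the two effects oppose for this pair; the across-period effect wins (762 vs 578 kJ/mol).
Sb > Ge: the two effects oppose for this pair; the across-period effect wins (831 vs 762 kJ/mol).
Be > Sb: period and group pull opposite ways; the down-group shift dominates (900 vs 831 kJ/mol).
H > Be: period and group pull opposite ways; the down-group shift dominates (1312 vs 900 kJ/mol).
Approximate values (kJ/mol): H 1312, Be 900, Al 578, Ge 762, Sb 831.
So from highest to lowest: H > Be > Sb > Ge > Al.

H > Be > Sb > Ge > Al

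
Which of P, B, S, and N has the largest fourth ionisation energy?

IE_4 is the cost of taking one more electron from the +3 cation: P³⁺ still has 2 valence electrons; B³⁺ is the bare [He] core; S³⁺ still has 3 valence electrons; N³⁺ still has 2 valence electrons.
Core electrons are held far more tightly than valence electrons, so B tops the IE_4 order.
Valence configurations: P³⁺ [Ne]3s², S³⁺ [Ne]3s²3p¹, N³⁺ [He]2s².
S³⁺ loses a lone 3p electron whereas P³⁺ must break into a filled 3s² pair, so IE_4(P) > IE_4(S) even though S has the higher nuclear charge.
Approximate IE_4 values (kJ/mol): P 4964, B 25026, S 4556, N 7475.
Putting it together, IE_4: S < P < N < B.

B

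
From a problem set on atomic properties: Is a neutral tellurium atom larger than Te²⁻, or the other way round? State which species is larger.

Forming Te²⁻ adds 2 electrons to Te. More electron–electron repulsion in the same shell, with unchanged nuclear charge, lets the cloud expand.
An anion is larger than its parent atom: Te²⁻ > Te.

Te²⁻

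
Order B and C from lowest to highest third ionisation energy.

The third ionization energy removes an electron from the +2 ion. For each element: B²⁺ still has 1 valence electron; C²⁺ still has 2 valence electrons.
All are still removing valence electrons, so compare the +2 ions as you would atoms: IE_3 generally rises across a period (higher Z_eff) and falls down a group (larger shell), subject to the usual subshell exceptions.
Valence configurations: B²⁺ [He]2s¹, C²⁺ [He]2s².
Tabulated IE_3 (kJ/mol): B 3660, C 4620.
Hence IE_3: B < C.

B, C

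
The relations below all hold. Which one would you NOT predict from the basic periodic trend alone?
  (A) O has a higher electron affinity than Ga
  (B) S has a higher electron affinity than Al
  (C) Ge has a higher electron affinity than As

The general trend: electron affinity increases across a period and decreases down a group.
(A) O (period 2, group 16) vs Ga (period 4, group 13): the stated order agrees with the simple trend.
(B) S (period 3, group 16) vs Al (period 3, group 13): the stated order agrees with the simple trend.
(C) Ge (period 4, group 14) vs As (period 4, group 15): the stated order contradicts the simple trend.
The exception is (C): adding an electron to As's half-filled 4p³ is unfavourable, so Ge (4p²) has the more exothermic EA.

(C)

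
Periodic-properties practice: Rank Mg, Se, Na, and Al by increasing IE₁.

Na is in period 3, group 1; Mg is in period 3, group 2; Al is in period 3, group 13; Se is in period 4, group 16.
IE₁ increases left→right with effective nuclear charge and decreases top→bottom as the valence shell moves farther out.
These span different periods and groups, so the two trends combine.
Al > Na: Al lies to the right of Na in period 3, so the across-period effect alone puts Al higher.
Mg > Al: this pair runs against the simple trend — see the exception note.
Se > Mg: period and group pull opposite ways; the across-period shift dominates (941 vs 738 kJ/mol).
Note the exception: Mg has a higher first ionization energy than Al, contrary to the simple trend — Al's single 3p electron is easier to remove than one from Mg's filled 3s².
For reference (kJ/mol): Na 496, Mg 738, Al 578, Se 941.
So from lowest to highest: Na < Al < Mg < Se.

Na < Al < Mg < Se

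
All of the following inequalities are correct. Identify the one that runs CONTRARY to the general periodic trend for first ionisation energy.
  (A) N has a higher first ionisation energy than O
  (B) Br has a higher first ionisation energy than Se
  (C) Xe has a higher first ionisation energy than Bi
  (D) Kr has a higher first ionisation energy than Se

(A)

The general trend: first ionisation energy increases across a period and decreases down a group.
(A) N (period 2, group 15) vs O (period 2, group 16): the stated order contradicts the simple trend.
(B) Br (period 4, group 17) vs Se (period 4, group 16): the stated order agrees with the simple trend.
(C) Xe (period 5, group 18) vs Bi (period 6, group 15): the stated order agrees with the simple trend.
(D) Kr (period 4, group 18) vs Se (period 4, group 16): the stated order agrees with the simple trend.
The exception is (A): pairing an electron in O's 2p⁴ costs repulsion energy, so O ionizes more easily than half-filled N (2p³).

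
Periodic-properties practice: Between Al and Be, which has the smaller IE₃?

The third ionization energy removes an electron from the +2 ion. For each element: Al²⁺ still has 1 valence electron; Be²⁺ is the bare [He] core.
Core electrons are held far more tightly than valence electrons, so Be tops the IE_3 order.
Tabulated IE_3 (kJ/mol): Al 2745, Be 14849.
So the third ionization energies run Al < Be.

Al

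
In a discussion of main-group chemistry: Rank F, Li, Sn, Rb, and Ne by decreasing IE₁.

Li is in period 2, group 1; F is in period 2, group 17; Ne is in period 2, group 18; Rb is in period 5, group 1; Sn is in period 5, group 14.
First ionization energy rises across a period (greater Z_eff holds electrons more tightly) and falls down a group (valence electrons are farther from the nucleus).
Here both period and group differ, so the two effects have to be weighed against each other.
Li > Rb: Li sits above Rb in group 1, so the down-group effect alone puts Li higher.
Sn > Li: period and group pull opposite ways; the across-period shift dominates (709 vs 520 kJ/mol).
F > Sn: relative to Sn, both the across-period and down-group shifts push F's first ionization energy up.
Ne > F: Ne lies to the right of F in period 2, so the across-period effect alone puts Ne higher.
Tabulated first ionization energy (kJ/mol): Li 520, F 1681, Ne 2081, Rb 403, Sn 709.
So from highest to lowest: Ne > F > Sn > Li > Rb.

Ne > F > Sn > Li > Rb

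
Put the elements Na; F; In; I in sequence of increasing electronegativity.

F is in period 2, group 17; Na is in period 3, group 1; In is in period 5, group 13; I is in period 5, group 17.
Atoms toward the upper right of the periodic table pull bonding electrons most strongly.
Neither a single period nor a single group — weigh both effects.
In > Na: period and group pull opposite ways; the across-period shift dominates (1.78 vs 0.93).
I > In: I lies to the right of In in period 5, so the across-period effect alone puts I higher.
F > I: they share group 17; the group trend gives F the larger value.
Approximate values (Pauling): F 3.98, Na 0.93, In 1.78, I 2.66.
So from lowest to highest: Na < In < I < F.

Na < In < I < F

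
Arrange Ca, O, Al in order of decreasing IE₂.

After 1 electron has been removed, what remains? Ca⁺ still has 1 valence electron; O⁺ still has 5 valence electrons; Al⁺ still has 2 valence electrons.
All are still removing valence electrons, so compare the +1 ions as you would atoms: IE_2 generally rises across a period (higher Z_eff) and falls down a group (larger shell), subject to the usual subshell exceptions.
Valence configurations: Ca⁺ [Ar]4s¹, O⁺ [He]2s²2p³, Al⁺ [Ne]3s².
Tabulated IE_2 (kJ/mol): Ca 1145, O 3388, Al 1817.
Putting it together, IE_2: Ca < Al < O.

O > Al > Ca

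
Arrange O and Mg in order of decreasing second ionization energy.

IE_2 is the cost of taking one more electron from the +1 cation: O⁺ still has 5 valence electrons; Mg⁺ still has 1 valence electron.
All are still removing valence electrons, so compare the +1 ions as you would atoms: IE_2 generally rises across a period (higher Z_eff) and falls down a group (larger shell), subject to the usual subshell exceptions.
Valence configurations: O⁺ [He]2s²2p³, Mg⁺ [Ne]3s¹.
The numbers (kJ/mol): O 3388, Mg 1451.
Putting it together, IE_2: Mg < O.

O, Mg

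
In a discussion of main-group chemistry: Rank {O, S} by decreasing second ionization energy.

The second ionization energy removes an electron from the +1 ion. For each element: O⁺ still has 5 valence electrons; S⁺ still has 5 valence electrons.
All are still removing valence electrons, so compare the +1 ions as you would atoms: IE_2 generally rises across a period (higher Z_eff) and falls down a group (larger shell), subject to the usual subshell exceptions.
Valence configurations: O⁺ [He]2s²2p³, S⁺ [Ne]3s²3p³.
Approximate IE_2 values (kJ/mol): O 3388, S 2252.
Overall IE_2 order: S < O.

O, S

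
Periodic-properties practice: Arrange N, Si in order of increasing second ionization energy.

Si < N

Consider each +1 ion: N⁺ still has 4 valence electrons; Si⁺ still has 3 valence electrons.
All are still removing valence electrons, so compare the +1 ions as you would atoms: IE_2 generally rises across a period (higher Z_eff) and falls down a group (larger shell), subject to the usual subshell exceptions.
Valence configurations: N⁺ [He]2s²2p², Si⁺ [Ne]3s²3p¹.
Tabulated IE_2 (kJ/mol): N 2856, Si 1577.
So the second ionization energies run Si < N.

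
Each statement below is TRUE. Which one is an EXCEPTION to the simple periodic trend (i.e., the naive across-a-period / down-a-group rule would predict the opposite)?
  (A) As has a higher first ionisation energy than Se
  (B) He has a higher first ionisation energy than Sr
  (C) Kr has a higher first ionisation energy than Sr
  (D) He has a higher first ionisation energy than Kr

The general trend: first ionisation energy increases across a period and decreases down a group.
(A) As (period 4, group 15) vs Se (period 4, group 16): the stated order contradicts the simple trend.
(B) He (period 1, group 18) vs Sr (period 5, group 2): the stated order agrees with the simple trend.
(C) Kr (period 4, group 18) vs Sr (period 5, group 2): the stated order agrees with the simple trend.
(D) He (period 1, group 18) vs Kr (period 4, group 18): the stated order agrees with the simple trend.
The exception is (A): Se (4p⁴) ionizes more easily than half-filled As (4p³).

(A)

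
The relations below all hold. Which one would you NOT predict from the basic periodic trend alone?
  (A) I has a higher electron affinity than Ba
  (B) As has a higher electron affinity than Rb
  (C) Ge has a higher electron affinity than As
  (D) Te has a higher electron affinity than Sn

The general trend: electron affinity increases across a period and decreases down a group.
(A) I (period 5, group 17) vs Ba (period 6, group 2): the stated order agrees with the simple trend.
(B) As (period 4, group 15) vs Rb (period 5, group 1): the stated order agrees with the simple trend.
(C) Ge (period 4, group 14) vs As (period 4, group 15): the stated order contradicts the simple trend.
(D) Te (period 5, group 16) vs Sn (period 5, group 14): the stated order agrees with the simple trend.
The exception is (C): adding an electron to As's half-filled 4p³ is unfavourable, so Ge (4p²) has the more exothermic EA.

(C)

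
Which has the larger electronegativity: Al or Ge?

Al is in period 3, group 13; Ge is in period 4, group 14.
Smaller atoms with higher effective nuclear charge are more electronegative.
These sit on a diagonal, where the across-period and down-group effects partly cancel.
Ge > Al: the two effects oppose for this pair; the across-period effect wins (2.01 vs 1.61).
Tabulated electronegativity (Pauling): Al 1.61, Ge 2.01.
So Ge has the larger electronegativity (Ge > Al).

Ge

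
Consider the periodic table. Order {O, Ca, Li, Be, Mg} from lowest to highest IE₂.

IE_2 is the cost of taking one more electron from the +1 cation: O⁺ still has 5 valence electrons; Ca⁺ still has 1 valence electron; Li⁺ is the bare [He] core; Be⁺ still has 1 valence electron; Mg⁺ still has 1 valence electron.
Breaking into a closed-shell core is much more expensive than removing a leftover valence electron — Li has the largest IE_2 here.
Valence configurations: O⁺ [He]2s²2p³, Ca⁺ [Ar]4s¹, Be⁺ [He]2s¹, Mg⁺ [Ne]3s¹.
The numbers (kJ/mol): O 3388, Ca 1145, Li 7298, Be 1757, Mg 1451.
Overall IE_2 order: Ca < Mg < Be < O < Li.

Ca < Mg < Be < O < Li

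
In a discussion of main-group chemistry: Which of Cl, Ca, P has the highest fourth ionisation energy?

Ca

IE_4 is the cost of taking one more electron from the +3 cation: Cl³⁺ still has 4 valence electrons; Ca³⁺ is already 1 electron into the core; P³⁺ still has 2 valence electrons.
Breaking into a closed-shell core is much more expensive than removing a leftover valence electron — Ca has the largest IE_4 here.
Valence configurations: Cl³⁺ [Ne]3s²3p², P³⁺ [Ne]3s².
Approximate IE_4 values (kJ/mol): Cl 5159, Ca 6491, P 4964.
Hence IE_4: P < Cl < Ca.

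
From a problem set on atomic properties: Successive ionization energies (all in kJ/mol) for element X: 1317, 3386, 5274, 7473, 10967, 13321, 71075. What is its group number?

Group 16

Look for the largest jump between consecutive ionization energies: IE7/IE6 ≈ 5.3, far larger than any earlier ratio.
That jump marks the point where a core electron is being removed. So the atom has 6 valence electrons.
A main-group element with 6 valence electrons is in group 16.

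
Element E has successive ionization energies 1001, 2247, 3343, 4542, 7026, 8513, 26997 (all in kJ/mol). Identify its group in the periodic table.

Look for the largest jump between consecutive ionization energies: IE7/IE6 ≈ 3.2, far larger than any earlier ratio.
That jump marks the point where a core electron is being removed. So the atom has 6 valence electrons.
A main-group element with 6 valence electrons is in group 16.

Group 16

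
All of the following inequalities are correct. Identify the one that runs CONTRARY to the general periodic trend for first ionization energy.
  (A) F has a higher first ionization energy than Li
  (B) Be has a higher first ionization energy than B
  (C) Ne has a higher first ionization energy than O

(B)

The general trend: first ionization energy increases across a period and decreases down a group.
(A) F (period 2, group 17) vs Li (period 2, group 1): the stated order agrees with the simple trend.
(B) Be (period 2, group 2) vs B (period 2, group 13): the stated order contradicts the simple trend.
(C) Ne (period 2, group 18) vs O (period 2, group 16): the stated order agrees with the simple trend.
The exception is (B): removing B's lone 2p electron is easier than breaking Be's filled 2s².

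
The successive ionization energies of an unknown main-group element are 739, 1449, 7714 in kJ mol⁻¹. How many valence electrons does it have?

2

Look for the largest jump between consecutive ionization energies: IE3/IE2 ≈ 5.3, far larger than any earlier ratio.
That jump marks the point where a core electron is being removed. So the atom has 2 valence electrons.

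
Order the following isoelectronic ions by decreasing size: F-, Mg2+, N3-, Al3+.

All of these have 10 electrons, so size is governed by nuclear charge alone: the more protons, the stronger the pull on the same electron cloud, and the smaller the ion.
Nuclear charges: Al3+ (Z=13), Mg2+ (Z=12), F- (Z=9), N3- (Z=7).
Largest to smallest: N3- > F- > Mg2+ > Al3+.

N3- > F- > Mg2+ > Al3+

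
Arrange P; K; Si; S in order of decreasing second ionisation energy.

K > S > P > Si

After 1 electron has been removed, what remains? P⁺ still has 4 valence electrons; K⁺ is the bare [Ar] core; Si⁺ still has 3 valence electrons; S⁺ still has 5 valence electrons.
Core electrons are held far more tightly than valence electrons, so K tops the IE_2 order.
Valence configurations: P⁺ [Ne]3s²3p², Si⁺ [Ne]3s²3p¹, S⁺ [Ne]3s²3p³.
Tabulated IE_2 (kJ/mol): P 1907, K 3052, Si 1577, S 2252.
Putting it together, IE_2: Si < P < S < K.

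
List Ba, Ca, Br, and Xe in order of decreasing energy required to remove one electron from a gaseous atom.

Xe, Br, Ca, Ba

Ca is in period 4, group 2; Br is in period 4, group 17; Xe is in period 5, group 18; Ba is in period 6, group 2.
Across a period the outer electron is held more tightly (higher IE₁); down a group it sits in a higher shell, more shielded, and comes off more easily.
These span different periods and groups, so the two trends combine.
Ca > Ba: they share group 2; the group trend gives Ca the larger value.
Br > Ca: both are in period 4; the period trend gives Br the larger value.
Xe > Br: period and group pull opposite ways; the across-period shift dominates (1170 vs 1140 kJ/mol).
Tabulated first ionization energy (kJ/mol): Ca 590, Br 1140, Xe 1170, Ba 503.
So from highest to lowest: Xe > Br > Ca > Ba.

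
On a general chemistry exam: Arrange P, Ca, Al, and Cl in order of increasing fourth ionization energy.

After 3 electrons have been removed, what remains? P³⁺ still has 2 valence electrons; Ca³⁺ is already 1 electron into the core; Al³⁺ is the bare [Ne] core; Cl³⁺ still has 4 valence electrons.
Pulling an electron out of a noble-gas core costs far more than removing a remaining valence electron, so Ca and Al sit at the high end of IE_4.
Valence configurations: P³⁺ [Ne]3s², Cl³⁺ [Ne]3s²3p².
Approximate IE_4 values (kJ/mol): P 4964, Ca 6491, Al 11577, Cl 5159.
Overall IE_4 order: P < Cl < Ca < Al.

P < Cl < Ca < Al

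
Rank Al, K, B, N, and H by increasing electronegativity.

H is in period 1, group 1; B is in period 2, group 13; N is in period 2, group 15; Al is in period 3, group 13; K is in period 4, group 1.
Electronegativity increases across a period and decreases down a group, tracking effective nuclear charge and atomic size.
Neither a single period nor a single group — weigh both effects.
Al > K: both effects reinforce here, so Al is clearly the higher of the two.
B > Al: they share group 13; the group trend gives B the larger value.
H > B: the two effects oppose for this pair; the down-group effect wins (2.20 vs 2.04).
N > H: the two effects oppose for this pair; the across-period effect wins (3.04 vs 2.20).
Tabulated electronegativity (Pauling): H 2.20, B 2.04, N 3.04, Al 1.61, K 0.82.
So from lowest to highest: K < Al < B < H < N.

K, Al, B, H, N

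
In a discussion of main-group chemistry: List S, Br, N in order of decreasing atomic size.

N is in period 2, group 15; S is in period 3, group 16; Br is in period 4, group 17.
Atomic radius shrinks across a period as nuclear charge pulls the same shell inward, and grows down a group as new shells are added.
These sit on a diagonal, where the across-period and down-group effects partly cancel.
S > N: the two effects oppose for this pair; the down-group effect wins (103 vs 71 pm).
Br > S: the two effects oppose for this pair; the down-group effect wins (114 vs 103 pm).
For reference (pm): N 71, S 103, Br 114.
So from largest to smallest: Br > S > N.

Br, S, N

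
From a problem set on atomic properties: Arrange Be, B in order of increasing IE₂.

The second ionization energy removes an electron from the +1 ion. For each element: Be⁺ still has 1 valence electron; B⁺ still has 2 valence electrons.
All are still removing valence electrons, so compare the +1 ions as you would atoms: IE_2 generally rises across a period (higher Z_eff) and falls down a group (larger shell), subject to the usual subshell exceptions.
Valence configurations: Be⁺ [He]2s¹, B⁺ [He]2s².
Approximate IE_2 values (kJ/mol): Be 1757, B 2427.
Overall IE_2 order: Be < B.

Be < B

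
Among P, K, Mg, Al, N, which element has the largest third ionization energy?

Mg

The third ionization energy removes an electron from the +2 ion. For each element: P²⁺ still has 3 valence electrons; K²⁺ is already 1 electron into the core; Mg²⁺ is the bare [Ne] core; Al²⁺ still has 1 valence electron; N²⁺ still has 3 valence electrons.
Usually core removal costs more than valence removal, but here the competition is close: a tightly held n=2 valence electron can cost more to remove than an n=3 core electron, so the actual values have to decide it.
Valence configurations: P²⁺ [Ne]3s²3p¹, Al²⁺ [Ne]3s¹, N²⁺ [He]2s²2p¹.
Approximate IE_3 values (kJ/mol): P 2914, K 4420, Mg 7733, Al 2745, N 4578.
Putting it together, IE_3: Al < P < K < N < Mg.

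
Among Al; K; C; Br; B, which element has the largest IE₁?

Removing the outermost electron gets harder across a period and easier down a group.
Neither a single period nor a single group — weigh both effects.
Al > K: both effects reinforce here, so Al is clearly the higher of the two.
B > Al: B sits above Al in group 13, so the down-group effect alone puts B higher.
C > B: C lies to the right of B in period 2, so the across-period effect alone puts C higher.
Br > C: period and group pull opposite ways; the across-period shift dominates (1140 vs 1086 kJ/mol).
For reference (kJ/mol): B 801, C 1086, Al 578, K 419, Br 1140.
The largest IE₁ among these belongs to Br.

Br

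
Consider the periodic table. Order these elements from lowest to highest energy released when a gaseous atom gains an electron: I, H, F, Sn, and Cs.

Cs, H, Sn, I, F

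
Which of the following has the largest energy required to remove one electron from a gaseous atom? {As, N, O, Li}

N

Li is in period 2, group 1; N is in period 2, group 15; O is in period 2, group 16; As is in period 4, group 15.
Across a period the outer electron is held more tightly (higher IE₁); down a group it sits in a higher shell, more shielded, and comes off more easily.
Neither a single period nor a single group — weigh both effects.
As > Li: period and group pull opposite ways; the across-period shift dominates (947 vs 520 kJ/mol).
O > As: both effects reinforce here, so O is clearly the higher of the two.
N > O: this pair runs against the simple trend — see the exception note.
Note the exception: N has a higher first ionization energy than O, contrary to the simple trend — pairing an electron in O's 2p⁴ costs repulsion energy, so O ionizes more easily than half-filled N (2p³).
Tabulated first ionization energy (kJ/mol): Li 520, N 1402, O 1314, As 947.
The largest energy required to remove one electron from a gaseous atom among these belongs to N.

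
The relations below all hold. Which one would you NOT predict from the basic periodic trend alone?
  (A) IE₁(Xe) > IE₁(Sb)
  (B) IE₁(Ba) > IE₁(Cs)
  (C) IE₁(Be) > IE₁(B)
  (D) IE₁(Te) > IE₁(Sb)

The general trend: first ionisation energy increases across a period and decreases down a group.
(A) Xe (period 5, group 18) vs Sb (period 5, group 15): the stated order agrees with the simple trend.
(B) Ba (period 6, group 2) vs Cs (period 6, group 1): the stated order agrees with the simple trend.
(C) Be (period 2, group 2) vs B (period 2, group 13): the stated order contradicts the simple trend.
(D) Te (period 5, group 16) vs Sb (period 5, group 15): the stated order agrees with the simple trend.
The exception is (C): removing B's lone 2p electron is easier than breaking Be's filled 2s².

(C)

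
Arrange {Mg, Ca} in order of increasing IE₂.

Ca < Mg

IE_2 is the cost of taking one more electron from the +1 cation: Mg⁺ still has 1 valence electron; Ca⁺ still has 1 valence electron.
All are still removing valence electrons, so compare the +1 ions as you would atoms: IE_2 generally rises across a period (higher Z_eff) and falls down a group (larger shell), subject to the usual subshell exceptions.
Valence configurations: Mg⁺ [Ne]3s¹, Ca⁺ [Ar]4s¹.
Approximate IE_2 values (kJ/mol): Mg 1451, Ca 1145.
Overall IE_2 order: Ca < Mg.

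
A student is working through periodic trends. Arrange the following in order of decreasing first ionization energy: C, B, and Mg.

C, B, Mg

B is in period 2, group 13; C is in period 2, group 14; Mg is in period 3, group 2.
IE₁ increases left→right with effective nuclear charge and decreases top→bottom as the valence shell moves farther out.
Neither a single period nor a single group — weigh both effects.
B > Mg: relative to Mg, both the across-period and down-group shifts push B's first ionization energy up.
C > B: both are in period 2; the period trend gives C the larger value.
For reference (kJ/mol): B 801, C 1086, Mg 738.
So from highest to lowest: C > B > Mg.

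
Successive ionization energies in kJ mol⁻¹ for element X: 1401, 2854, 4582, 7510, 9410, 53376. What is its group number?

Look for the largest jump between consecutive ionization energies: IE6/IE5 ≈ 5.7, far larger than any earlier ratio.
That jump marks the point where a core electron is being removed. So the atom has 5 valence electrons.
A main-group element with 5 valence electrons is in group 15.

Group 15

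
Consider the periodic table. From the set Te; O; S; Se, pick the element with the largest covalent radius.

Te

O is in period 2, group 16; S is in period 3, group 16; Se is in period 4, group 16; Te is in period 5, group 16.
Across a period the added protons contract the valence shell; down a group each new principal shell makes the atom larger.
All are in group 16, so atomic radius increases down the group.
The largest covalent radius among these belongs to Te.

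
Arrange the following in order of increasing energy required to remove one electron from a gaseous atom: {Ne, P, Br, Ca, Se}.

Ca < Se < P < Br < Ne

First ionization energy rises across a period (greater Z_eff holds electrons more tightly) and falls down a group (valence electrons are farther from the nucleus).
Here both period and group differ, so the two effects have to be weighed against each other.
Se > Ca: both are in period 4; the period trend gives Se the larger value.
P > Se: period and group pull opposite ways; the down-group shift dominates (1012 vs 941 kJ/mol).
Br > P: period and group pull opposite ways; the across-period shift dominates (1140 vs 1012 kJ/mol).
Ne > Br: relative to Br, both the across-period and down-group shifts push Ne's first ionization energy up.
Tabulated first ionization energy (kJ/mol): Ne 2081, P 1012, Ca 590, Se 941, Br 1140.
So from lowest to highest: Ca < Se < P < Br < Ne.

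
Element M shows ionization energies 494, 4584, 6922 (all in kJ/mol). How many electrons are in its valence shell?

1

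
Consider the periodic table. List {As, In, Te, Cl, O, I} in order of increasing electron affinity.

In < As < O < Te < I < Cl

Adding an electron releases more energy for atoms nearer the top right (short of the noble gases).
These span different periods and groups, so the two trends combine.
As > In: relative to In, both the across-period and down-group shifts push As's electron affinity up.
O > As: relative to As, both the across-period and down-group shifts push O's electron affinity up.
Te > O: this pair runs against the simple trend — see the exception note.
I > Te: I lies to the right of Te in period 5, so the across-period effect alone puts I higher.
Cl > I: Cl sits above I in group 17, so the down-group effect alone puts Cl higher.
Note the exception: Te has a higher electron affinity than O, contrary to the simple trend — O's compact 2p subshell gives strong electron–electron repulsion on the added electron.
Approximate values (kJ/mol): O 141, Cl 349, As 78, In 29, Te 190, I 295.
So from lowest to highest: In < As < O < Te < I < Cl.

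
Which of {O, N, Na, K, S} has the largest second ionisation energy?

Consider each +1 ion: O⁺ still has 5 valence electrons; N⁺ still has 4 valence electrons; Na⁺ is the bare [Ne] core; K⁺ is the bare [Ar] core; S⁺ still has 5 valence electrons.
Usually core removal costs more than valence removal, but here the competition is close: a tightly held n=2 valence electron can cost more to remove than an n=3 core electron, so the actual values have to decide it.
Valence configurations: O⁺ [He]2s²2p³, N⁺ [He]2s²2p², S⁺ [Ne]3s²3p³.
Approximate IE_2 values (kJ/mol): O 3388, N 2856, Na 4562, K 3052, S 2252.
Putting it together, IE_2: S < N < K < O < Na.

Na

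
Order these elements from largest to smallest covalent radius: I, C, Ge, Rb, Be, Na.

Rb > Na > I > Ge > Be > C

Radius decreases left→right (rising Z_eff, same n) and increases top→bottom (higher n).
Here both period and group differ, so the two effects have to be weighed against each other.
Be > C: Be lies to the left of C in period 2, so the across-period effect alone puts Be larger.
Ge > Be: the two effects oppose for this pair; the down-group effect wins (121 vs 102 pm).
I > Ge: period and group pull opposite ways; the down-group shift dominates (133 vs 121 pm).
Na > I: the two effects oppose for this pair; the across-period effect wins (155 vs 133 pm).
Rb > Na: Rb sits below Na in group 1, so the down-group effect alone puts Rb larger.
For reference (pm): Be 102, C 75, Na 155, Ge 121, Rb 210, I 133.
So from largest to smallest: Rb > Na > I > Ge > Be > C.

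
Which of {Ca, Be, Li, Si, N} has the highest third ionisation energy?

The third ionization energy removes an electron from the +2 ion. For each element: Ca²⁺ is the bare [Ar] core; Be²⁺ is the bare [He] core; Li²⁺ is already 1 electron into the core; Si²⁺ still has 2 valence electrons; N²⁺ still has 3 valence electrons.
Breaking into a closed-shell core is much more expensive than removing a leftover valence electron — Ca, Li and Be have the largest IE_3 here.
Valence configurations: Si²⁺ [Ne]3s², N²⁺ [He]2s²2p¹.
The numbers (kJ/mol): Ca 4912, Be 14849, Li 11815, Si 3232, N 4578.
Hence IE_3: Si < N < Ca < Li < Be.

Be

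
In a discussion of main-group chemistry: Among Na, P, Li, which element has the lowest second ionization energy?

P

Consider each +1 ion: Na⁺ is the bare [Ne] core; P⁺ still has 4 valence electrons; Li⁺ is the bare [He] core.
Breaking into a closed-shell core is much more expensive than removing a leftover valence electron — Na and Li have the largest IE_2 here.
Tabulated IE_2 (kJ/mol): Na 4562, P 1907, Li 7298.
Hence IE_2: P < Na < Li.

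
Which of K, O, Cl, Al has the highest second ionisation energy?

The second ionization energy removes an electron from the +1 ion. For each element: K⁺ is the bare [Ar] core; O⁺ still has 5 valence electrons; Cl⁺ still has 6 valence electrons; Al⁺ still has 2 valence electrons.
Usually core removal costs more than valence removal, but here the competition is close: a tightly held n=2 valence electron can cost more to remove than an n=3 core electron, so the actual values have to decide it.
Valence configurations: O⁺ [He]2s²2p³, Cl⁺ [Ne]3s²3p⁴, Al⁺ [Ne]3s².
Approximate IE_2 values (kJ/mol): K 3052, O 3388, Cl 2298, Al 1817.
So the second ionization energies run Al < Cl < K < O.

O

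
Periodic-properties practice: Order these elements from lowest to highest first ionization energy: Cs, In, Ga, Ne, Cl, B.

B is in period 2, group 13; Ne is in period 2, group 18; Cl is in period 3, group 17; Ga is in period 4, group 13; In is in period 5, group 13; Cs is in period 6, group 1.
Across a period the outer electron is held more tightly (higher IE₁); down a group it sits in a higher shell, more shielded, and comes off more easily.
These span different periods and groups, so the two trends combine.
In > Cs: relative to Cs, both the across-period and down-group shifts push In's first ionization energy up.
Ga > In: Ga sits above In in group 13, so the down-group effect alone puts Ga higher.
B > Ga: B sits above Ga in group 13, so the down-group effect alone puts B higher.
Cl > B: the two effects oppose for this pair; the across-period effect wins (1251 vs 801 kJ/mol).
Ne > Cl: relative to Cl, both the across-period and down-group shifts push Ne's first ionization energy up.
Approximate values (kJ/mol): B 801, Ne 2081, Cl 1251, Ga 579, In 558, Cs 376.
So from lowest to highest: Cs < In < Ga < B < Cl < Ne.

Cs < In < Ga < B < Cl < Ne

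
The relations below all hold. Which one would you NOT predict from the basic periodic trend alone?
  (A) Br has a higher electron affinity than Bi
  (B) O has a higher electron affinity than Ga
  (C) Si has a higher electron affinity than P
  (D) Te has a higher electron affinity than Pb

(C)

The general trend: electron affinity increases across a period and decreases down a group.
(A) Br (period 4, group 17) vs Bi (period 6, group 15): the stated order agrees with the simple trend.
(B) O (period 2, group 16) vs Ga (period 4, group 13): the stated order agrees with the simple trend.
(C) Si (period 3, group 14) vs P (period 3, group 15): the stated order contradicts the simple trend.
(D) Te (period 5, group 16) vs Pb (period 6, group 14): the stated order agrees with the simple trend.
The exception is (C): adding an electron to P's half-filled 3p³ is unfavourable, so Si (3p²) has the more exothermic EA.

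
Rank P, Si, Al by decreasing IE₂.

IE_2 is the cost of taking one more electron from the +1 cation: P⁺ still has 4 valence electrons; Si⁺ still has 3 valence electrons; Al⁺ still has 2 valence electrons.
All are still removing valence electrons, so compare the +1 ions as you would atoms: IE_2 generally rises across a period (higher Z_eff) and falls down a group (larger shell), subject to the usual subshell exceptions.
Valence configurations: P⁺ [Ne]3s²3p², Si⁺ [Ne]3s²3p¹, Al⁺ [Ne]3s².
Si⁺ loses a lone 3p electron whereas Al⁺ must break into a filled 3s² pair, so IE_2(Al) > IE_2(Si) even though Si has the higher nuclear charge.
Tabulated IE_2 (kJ/mol): P 1907, Si 1577, Al 1817.
So the second ionization energies run Si < Al < P.

P > Al > Si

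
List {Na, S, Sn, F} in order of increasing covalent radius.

F is in period 2, group 17; Na is in period 3, group 1; S is in period 3, group 16; Sn is in period 5, group 14.
Across a period the added protons contract the valence shell; down a group each new principal shell makes the atom larger.
These span different periods and groups, so the two trends combine.
S > F: both effects reinforce here, so S is clearly the larger of the two.
Sn > S: relative to S, both the across-period and down-group shifts push Sn's atomic radius up.
Na > Sn: period and group pull opposite ways; the across-period shift dominates (155 vs 140 pm).
For reference (pm): F 64, Na 155, S 103, Sn 140.
So from smallest to largest: F < S < Sn < Na.

F < S < Sn < Na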